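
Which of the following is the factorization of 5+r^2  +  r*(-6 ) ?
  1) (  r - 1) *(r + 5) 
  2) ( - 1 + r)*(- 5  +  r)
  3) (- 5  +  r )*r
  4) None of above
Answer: 2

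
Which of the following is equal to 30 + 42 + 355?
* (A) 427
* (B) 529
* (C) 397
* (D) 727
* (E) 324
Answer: A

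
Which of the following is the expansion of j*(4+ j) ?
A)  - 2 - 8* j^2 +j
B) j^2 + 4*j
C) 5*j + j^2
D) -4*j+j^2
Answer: B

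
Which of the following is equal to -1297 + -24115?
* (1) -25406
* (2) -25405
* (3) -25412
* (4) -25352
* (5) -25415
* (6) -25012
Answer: 3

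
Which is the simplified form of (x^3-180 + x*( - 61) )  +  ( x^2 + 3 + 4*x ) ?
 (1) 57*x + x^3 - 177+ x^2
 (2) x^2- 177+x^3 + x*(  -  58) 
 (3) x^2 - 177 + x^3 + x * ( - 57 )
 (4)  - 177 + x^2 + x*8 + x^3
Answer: 3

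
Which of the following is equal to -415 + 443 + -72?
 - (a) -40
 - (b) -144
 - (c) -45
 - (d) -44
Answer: d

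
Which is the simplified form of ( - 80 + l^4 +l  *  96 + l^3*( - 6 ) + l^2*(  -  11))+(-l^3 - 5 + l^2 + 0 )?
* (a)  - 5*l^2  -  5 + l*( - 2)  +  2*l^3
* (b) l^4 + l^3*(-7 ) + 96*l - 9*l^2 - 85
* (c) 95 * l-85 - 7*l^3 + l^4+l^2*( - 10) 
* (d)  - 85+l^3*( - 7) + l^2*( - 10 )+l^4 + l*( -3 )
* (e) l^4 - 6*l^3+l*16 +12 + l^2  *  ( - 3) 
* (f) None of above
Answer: f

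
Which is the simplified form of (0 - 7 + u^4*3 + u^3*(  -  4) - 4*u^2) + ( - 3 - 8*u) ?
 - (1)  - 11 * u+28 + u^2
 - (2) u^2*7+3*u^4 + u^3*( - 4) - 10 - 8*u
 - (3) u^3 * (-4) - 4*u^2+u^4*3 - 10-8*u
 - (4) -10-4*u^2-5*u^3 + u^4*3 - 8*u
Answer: 3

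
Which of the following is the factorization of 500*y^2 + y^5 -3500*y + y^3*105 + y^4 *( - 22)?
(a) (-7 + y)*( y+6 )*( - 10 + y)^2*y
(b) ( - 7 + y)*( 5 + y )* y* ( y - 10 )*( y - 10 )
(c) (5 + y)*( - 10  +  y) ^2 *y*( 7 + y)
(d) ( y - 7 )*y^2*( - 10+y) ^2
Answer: b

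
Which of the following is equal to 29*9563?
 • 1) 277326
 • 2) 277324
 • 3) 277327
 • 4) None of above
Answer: 3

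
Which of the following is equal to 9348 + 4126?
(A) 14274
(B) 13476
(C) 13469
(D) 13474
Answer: D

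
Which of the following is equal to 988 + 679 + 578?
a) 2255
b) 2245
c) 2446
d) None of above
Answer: b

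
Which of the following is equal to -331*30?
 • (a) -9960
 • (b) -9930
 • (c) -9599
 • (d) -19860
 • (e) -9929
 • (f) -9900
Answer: b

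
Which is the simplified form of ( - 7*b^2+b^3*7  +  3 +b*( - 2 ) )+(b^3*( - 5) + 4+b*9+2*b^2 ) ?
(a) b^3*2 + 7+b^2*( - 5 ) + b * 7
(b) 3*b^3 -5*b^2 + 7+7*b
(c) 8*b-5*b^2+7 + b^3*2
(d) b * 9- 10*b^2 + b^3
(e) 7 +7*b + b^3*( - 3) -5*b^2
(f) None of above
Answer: a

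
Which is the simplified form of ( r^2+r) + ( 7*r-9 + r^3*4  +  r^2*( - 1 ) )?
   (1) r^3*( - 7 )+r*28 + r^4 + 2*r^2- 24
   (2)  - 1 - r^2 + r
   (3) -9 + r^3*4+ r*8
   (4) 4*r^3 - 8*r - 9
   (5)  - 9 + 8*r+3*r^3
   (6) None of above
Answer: 3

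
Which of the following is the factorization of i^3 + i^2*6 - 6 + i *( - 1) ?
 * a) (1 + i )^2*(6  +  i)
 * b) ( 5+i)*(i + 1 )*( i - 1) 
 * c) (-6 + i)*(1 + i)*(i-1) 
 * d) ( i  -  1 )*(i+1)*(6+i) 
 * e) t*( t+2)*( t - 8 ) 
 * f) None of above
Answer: d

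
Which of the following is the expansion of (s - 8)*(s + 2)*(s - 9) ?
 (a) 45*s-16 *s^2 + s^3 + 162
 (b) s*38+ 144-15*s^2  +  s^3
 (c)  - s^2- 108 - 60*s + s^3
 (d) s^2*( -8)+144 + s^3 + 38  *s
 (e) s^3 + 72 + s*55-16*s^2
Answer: b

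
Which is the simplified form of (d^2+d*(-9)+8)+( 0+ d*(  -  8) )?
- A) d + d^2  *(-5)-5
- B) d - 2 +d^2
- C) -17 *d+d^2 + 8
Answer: C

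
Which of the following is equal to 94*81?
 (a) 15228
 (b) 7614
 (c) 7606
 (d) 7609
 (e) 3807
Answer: b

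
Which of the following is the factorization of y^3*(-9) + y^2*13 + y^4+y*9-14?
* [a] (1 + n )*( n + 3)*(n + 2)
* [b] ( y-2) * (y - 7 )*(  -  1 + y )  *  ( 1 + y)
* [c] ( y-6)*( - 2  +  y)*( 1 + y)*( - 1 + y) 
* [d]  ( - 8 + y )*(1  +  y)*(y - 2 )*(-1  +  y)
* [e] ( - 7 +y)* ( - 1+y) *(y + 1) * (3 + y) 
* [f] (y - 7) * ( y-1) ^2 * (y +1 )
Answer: b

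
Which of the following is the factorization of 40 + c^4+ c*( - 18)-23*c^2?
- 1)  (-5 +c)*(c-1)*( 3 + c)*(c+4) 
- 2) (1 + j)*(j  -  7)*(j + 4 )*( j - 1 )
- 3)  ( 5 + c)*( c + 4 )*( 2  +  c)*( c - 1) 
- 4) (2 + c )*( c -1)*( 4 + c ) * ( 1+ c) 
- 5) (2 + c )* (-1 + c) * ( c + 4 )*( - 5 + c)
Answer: 5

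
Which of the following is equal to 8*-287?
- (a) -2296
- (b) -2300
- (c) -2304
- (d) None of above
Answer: a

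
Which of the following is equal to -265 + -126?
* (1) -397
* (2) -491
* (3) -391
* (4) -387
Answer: 3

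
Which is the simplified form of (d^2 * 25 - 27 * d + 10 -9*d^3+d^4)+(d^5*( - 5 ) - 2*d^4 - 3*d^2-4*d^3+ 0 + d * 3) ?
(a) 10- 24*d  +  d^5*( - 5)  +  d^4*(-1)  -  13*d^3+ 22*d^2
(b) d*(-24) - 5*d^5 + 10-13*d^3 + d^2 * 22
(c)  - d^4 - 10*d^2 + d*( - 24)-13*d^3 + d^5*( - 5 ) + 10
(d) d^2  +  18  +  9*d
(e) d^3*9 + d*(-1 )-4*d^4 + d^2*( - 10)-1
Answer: a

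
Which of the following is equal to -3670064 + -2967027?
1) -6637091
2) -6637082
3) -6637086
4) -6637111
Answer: 1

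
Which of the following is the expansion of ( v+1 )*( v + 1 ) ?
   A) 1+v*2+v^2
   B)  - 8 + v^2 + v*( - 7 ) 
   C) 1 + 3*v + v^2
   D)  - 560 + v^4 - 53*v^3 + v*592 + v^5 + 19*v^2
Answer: A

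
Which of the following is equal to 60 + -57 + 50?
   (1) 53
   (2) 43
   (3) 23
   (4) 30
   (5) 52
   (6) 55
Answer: 1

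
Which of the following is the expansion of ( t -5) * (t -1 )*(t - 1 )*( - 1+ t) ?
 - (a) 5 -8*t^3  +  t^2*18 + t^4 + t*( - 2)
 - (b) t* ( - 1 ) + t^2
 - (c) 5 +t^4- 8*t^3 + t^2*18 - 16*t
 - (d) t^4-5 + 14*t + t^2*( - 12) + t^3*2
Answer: c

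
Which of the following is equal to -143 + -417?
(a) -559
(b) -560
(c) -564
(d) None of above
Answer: b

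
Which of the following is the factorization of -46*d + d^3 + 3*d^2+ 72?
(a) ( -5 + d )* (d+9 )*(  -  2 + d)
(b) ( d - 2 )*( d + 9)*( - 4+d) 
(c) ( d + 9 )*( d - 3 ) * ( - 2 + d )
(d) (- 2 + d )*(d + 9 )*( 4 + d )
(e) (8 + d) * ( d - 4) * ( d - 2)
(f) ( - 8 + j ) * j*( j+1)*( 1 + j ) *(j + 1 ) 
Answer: b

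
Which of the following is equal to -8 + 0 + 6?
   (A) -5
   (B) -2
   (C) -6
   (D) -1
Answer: B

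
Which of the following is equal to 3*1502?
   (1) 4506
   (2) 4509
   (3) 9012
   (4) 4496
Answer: 1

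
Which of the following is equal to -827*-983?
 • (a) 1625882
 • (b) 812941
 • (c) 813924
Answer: b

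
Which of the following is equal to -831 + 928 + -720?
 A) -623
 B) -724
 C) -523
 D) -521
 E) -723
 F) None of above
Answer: A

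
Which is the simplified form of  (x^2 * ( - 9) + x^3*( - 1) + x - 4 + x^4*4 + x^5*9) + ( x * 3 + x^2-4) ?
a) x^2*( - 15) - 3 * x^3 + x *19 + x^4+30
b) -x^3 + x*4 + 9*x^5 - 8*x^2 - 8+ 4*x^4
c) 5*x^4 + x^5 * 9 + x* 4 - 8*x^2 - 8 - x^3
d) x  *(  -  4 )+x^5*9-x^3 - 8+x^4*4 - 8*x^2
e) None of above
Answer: b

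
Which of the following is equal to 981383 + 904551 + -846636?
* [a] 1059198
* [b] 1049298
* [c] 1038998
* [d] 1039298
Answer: d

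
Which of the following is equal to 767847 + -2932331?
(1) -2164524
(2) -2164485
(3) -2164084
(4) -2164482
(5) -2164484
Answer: 5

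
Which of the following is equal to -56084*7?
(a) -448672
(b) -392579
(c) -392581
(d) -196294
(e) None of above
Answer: e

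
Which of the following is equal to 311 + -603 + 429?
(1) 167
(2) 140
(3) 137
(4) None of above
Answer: 3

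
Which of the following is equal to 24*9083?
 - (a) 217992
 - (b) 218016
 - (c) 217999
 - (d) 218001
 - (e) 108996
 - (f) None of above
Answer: a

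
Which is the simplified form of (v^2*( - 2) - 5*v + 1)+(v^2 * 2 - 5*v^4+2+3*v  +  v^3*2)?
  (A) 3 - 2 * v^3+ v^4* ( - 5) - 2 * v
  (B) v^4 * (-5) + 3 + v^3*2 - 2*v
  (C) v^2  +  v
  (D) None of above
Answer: B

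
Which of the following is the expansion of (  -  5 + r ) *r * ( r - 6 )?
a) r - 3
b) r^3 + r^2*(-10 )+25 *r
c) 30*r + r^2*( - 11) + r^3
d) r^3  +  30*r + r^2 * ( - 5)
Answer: c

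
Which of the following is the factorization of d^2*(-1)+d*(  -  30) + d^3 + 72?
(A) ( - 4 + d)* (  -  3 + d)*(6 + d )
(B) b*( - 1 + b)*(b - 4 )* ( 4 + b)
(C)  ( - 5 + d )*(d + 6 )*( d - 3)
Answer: A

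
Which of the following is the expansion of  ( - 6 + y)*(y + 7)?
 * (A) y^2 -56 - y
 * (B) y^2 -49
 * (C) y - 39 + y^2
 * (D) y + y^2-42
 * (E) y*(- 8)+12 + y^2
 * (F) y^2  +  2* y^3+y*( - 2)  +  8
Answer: D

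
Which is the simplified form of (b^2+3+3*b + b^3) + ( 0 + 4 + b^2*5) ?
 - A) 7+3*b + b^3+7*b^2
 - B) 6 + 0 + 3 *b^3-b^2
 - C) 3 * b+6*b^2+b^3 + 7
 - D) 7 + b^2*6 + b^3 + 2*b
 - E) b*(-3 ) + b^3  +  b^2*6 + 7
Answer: C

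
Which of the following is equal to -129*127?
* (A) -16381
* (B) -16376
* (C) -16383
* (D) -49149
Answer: C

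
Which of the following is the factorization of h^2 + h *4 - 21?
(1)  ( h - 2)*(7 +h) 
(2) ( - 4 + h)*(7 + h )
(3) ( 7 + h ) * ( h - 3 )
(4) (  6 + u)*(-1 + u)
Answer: 3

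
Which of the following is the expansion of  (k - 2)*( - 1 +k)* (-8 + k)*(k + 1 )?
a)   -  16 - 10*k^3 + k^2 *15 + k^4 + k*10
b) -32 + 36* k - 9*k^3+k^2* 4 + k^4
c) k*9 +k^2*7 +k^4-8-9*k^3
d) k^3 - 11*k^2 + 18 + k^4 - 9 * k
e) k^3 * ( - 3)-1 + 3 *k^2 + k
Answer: a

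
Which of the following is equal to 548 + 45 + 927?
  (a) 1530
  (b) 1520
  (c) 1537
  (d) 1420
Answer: b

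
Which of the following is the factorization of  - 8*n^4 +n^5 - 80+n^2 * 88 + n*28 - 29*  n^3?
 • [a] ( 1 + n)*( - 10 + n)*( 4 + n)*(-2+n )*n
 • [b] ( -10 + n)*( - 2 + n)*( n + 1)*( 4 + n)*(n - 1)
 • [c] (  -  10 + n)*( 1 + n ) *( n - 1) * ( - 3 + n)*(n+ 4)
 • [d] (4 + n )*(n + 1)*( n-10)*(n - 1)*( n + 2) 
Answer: b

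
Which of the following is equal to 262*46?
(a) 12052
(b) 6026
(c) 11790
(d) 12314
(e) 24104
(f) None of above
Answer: a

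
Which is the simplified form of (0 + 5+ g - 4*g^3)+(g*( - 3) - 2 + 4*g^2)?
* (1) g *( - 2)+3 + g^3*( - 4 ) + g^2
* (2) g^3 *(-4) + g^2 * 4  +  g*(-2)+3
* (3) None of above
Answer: 2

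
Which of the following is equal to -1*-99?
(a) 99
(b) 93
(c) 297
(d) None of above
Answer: a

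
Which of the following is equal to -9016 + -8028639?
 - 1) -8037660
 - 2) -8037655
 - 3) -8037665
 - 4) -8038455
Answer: 2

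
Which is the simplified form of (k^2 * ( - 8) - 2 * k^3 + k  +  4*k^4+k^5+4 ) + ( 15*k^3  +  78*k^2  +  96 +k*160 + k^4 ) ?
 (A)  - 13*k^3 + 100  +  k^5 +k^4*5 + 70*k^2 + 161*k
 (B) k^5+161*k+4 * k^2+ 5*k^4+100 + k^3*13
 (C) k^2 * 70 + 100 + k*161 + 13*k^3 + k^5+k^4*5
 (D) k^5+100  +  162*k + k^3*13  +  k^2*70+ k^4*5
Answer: C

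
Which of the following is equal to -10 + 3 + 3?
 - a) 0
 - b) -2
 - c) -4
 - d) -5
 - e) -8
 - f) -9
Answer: c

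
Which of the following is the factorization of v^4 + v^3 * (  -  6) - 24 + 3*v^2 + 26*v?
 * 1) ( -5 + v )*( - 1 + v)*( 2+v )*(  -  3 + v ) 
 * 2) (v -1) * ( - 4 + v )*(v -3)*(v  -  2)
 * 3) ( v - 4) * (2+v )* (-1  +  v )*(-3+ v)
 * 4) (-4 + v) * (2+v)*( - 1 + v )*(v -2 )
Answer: 3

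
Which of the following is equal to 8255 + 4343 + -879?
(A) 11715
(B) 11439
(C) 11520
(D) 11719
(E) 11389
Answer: D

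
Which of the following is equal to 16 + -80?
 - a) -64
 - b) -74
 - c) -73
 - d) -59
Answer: a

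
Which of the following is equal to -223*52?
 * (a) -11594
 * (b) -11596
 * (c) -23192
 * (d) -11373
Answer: b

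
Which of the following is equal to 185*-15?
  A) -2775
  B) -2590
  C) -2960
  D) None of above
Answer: A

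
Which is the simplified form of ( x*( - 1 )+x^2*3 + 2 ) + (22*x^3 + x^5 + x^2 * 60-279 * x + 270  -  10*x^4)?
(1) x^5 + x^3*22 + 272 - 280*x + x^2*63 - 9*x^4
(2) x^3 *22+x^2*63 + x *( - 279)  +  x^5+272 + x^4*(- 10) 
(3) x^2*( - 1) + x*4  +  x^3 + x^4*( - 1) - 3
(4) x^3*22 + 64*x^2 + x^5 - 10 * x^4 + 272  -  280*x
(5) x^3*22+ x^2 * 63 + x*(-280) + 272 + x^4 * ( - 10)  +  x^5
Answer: 5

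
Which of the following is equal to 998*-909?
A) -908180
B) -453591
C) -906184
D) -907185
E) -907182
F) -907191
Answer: E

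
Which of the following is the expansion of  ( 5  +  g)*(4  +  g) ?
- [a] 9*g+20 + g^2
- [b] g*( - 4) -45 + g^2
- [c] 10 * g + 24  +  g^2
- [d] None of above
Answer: a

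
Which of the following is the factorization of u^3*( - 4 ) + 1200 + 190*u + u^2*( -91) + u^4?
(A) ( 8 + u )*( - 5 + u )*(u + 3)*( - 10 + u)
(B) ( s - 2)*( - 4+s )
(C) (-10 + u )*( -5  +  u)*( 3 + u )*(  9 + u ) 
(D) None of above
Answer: A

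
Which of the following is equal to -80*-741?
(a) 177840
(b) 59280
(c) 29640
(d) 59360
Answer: b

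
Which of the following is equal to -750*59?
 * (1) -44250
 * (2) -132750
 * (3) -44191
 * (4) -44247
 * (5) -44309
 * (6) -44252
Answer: 1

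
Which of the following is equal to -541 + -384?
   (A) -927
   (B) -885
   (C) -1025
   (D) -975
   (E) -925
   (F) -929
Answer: E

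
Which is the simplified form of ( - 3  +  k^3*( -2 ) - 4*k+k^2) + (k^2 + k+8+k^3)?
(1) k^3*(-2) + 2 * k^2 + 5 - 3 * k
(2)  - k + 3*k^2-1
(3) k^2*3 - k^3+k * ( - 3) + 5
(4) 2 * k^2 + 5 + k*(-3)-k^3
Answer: 4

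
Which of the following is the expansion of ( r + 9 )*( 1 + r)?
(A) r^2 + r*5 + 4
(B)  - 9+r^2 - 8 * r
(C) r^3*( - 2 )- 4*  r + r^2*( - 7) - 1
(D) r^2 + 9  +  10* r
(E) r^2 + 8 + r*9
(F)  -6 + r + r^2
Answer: D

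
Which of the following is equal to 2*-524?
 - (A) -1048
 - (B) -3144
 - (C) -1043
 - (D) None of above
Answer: A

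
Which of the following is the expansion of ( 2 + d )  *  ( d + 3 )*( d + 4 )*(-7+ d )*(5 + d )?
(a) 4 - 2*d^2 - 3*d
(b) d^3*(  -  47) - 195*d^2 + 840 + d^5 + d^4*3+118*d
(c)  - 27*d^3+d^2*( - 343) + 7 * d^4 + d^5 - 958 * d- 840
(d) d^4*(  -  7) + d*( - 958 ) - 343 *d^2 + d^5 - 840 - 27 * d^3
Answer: c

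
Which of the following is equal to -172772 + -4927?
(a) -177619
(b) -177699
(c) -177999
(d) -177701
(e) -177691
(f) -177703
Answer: b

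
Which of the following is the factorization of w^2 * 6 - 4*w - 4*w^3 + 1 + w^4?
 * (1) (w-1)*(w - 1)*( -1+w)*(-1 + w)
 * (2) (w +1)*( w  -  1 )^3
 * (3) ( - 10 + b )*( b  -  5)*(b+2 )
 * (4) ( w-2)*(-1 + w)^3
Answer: 1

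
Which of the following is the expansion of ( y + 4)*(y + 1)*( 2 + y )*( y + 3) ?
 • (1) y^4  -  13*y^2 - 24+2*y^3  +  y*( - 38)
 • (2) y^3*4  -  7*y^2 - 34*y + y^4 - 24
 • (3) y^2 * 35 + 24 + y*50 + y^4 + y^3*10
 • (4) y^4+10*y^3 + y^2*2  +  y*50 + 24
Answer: 3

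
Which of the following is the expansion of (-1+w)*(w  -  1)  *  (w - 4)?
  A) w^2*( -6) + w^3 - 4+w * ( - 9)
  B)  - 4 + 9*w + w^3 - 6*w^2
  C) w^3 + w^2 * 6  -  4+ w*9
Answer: B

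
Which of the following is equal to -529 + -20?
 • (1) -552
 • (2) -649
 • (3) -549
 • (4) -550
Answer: 3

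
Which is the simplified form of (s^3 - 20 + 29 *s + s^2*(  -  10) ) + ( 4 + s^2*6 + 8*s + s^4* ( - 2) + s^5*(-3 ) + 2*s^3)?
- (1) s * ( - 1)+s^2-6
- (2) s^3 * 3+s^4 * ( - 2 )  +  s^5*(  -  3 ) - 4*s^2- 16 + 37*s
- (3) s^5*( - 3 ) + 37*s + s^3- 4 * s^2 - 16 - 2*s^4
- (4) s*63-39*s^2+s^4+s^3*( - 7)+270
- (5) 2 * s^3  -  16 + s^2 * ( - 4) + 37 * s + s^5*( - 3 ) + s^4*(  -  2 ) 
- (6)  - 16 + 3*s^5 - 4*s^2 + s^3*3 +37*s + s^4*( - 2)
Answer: 2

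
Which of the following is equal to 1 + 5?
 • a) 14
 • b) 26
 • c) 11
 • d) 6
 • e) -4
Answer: d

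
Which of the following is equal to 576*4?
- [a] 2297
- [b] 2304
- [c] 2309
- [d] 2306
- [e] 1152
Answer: b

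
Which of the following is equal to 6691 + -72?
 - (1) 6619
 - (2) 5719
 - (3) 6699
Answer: 1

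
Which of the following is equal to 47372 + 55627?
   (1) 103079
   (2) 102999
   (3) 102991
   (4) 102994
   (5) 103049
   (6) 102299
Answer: 2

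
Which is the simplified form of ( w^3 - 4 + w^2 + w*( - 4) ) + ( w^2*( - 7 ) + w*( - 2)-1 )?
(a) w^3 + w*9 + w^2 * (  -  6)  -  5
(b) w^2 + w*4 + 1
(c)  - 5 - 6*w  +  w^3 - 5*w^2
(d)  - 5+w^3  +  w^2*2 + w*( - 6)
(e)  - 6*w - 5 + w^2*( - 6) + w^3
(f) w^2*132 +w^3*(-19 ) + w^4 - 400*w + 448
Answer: e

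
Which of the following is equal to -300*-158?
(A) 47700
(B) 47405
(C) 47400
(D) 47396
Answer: C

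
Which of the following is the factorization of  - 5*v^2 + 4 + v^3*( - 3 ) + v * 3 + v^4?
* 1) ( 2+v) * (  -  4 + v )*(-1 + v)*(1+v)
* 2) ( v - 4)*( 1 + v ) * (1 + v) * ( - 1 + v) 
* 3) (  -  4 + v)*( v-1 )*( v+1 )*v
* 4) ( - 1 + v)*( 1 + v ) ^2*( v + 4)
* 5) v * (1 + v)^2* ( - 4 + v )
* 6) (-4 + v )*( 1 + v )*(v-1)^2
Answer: 2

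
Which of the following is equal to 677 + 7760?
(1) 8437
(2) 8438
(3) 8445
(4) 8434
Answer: 1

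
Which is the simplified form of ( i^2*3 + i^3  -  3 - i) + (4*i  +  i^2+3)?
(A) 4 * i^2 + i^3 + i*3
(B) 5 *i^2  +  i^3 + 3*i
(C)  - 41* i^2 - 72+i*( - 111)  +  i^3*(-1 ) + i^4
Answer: A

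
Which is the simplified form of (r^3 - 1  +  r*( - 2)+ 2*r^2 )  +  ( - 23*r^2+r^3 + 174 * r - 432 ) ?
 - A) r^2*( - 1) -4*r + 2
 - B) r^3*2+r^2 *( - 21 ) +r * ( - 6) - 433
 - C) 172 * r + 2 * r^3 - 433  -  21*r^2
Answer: C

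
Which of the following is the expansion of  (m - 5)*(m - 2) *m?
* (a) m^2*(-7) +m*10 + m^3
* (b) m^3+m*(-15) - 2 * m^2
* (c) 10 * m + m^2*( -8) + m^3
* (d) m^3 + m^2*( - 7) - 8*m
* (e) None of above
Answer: a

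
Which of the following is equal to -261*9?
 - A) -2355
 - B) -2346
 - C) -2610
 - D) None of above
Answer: D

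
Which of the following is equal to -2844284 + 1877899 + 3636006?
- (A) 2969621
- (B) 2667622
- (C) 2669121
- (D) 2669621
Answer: D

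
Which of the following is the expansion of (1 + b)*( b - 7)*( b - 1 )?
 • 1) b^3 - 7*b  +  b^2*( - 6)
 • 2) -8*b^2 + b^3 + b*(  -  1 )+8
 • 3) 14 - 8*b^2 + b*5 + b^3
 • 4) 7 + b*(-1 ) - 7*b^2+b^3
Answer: 4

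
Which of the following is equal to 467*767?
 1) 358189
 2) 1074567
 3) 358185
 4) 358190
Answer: 1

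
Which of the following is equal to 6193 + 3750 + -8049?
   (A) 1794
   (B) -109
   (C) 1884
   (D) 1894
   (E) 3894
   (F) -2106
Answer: D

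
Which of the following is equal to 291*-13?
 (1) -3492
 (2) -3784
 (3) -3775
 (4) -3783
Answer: 4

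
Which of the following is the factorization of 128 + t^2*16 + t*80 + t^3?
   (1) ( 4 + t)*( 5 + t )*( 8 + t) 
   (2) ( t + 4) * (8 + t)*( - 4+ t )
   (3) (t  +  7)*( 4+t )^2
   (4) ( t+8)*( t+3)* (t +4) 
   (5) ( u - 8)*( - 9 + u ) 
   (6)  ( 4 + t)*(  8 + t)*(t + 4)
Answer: 6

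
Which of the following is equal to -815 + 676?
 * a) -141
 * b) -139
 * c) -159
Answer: b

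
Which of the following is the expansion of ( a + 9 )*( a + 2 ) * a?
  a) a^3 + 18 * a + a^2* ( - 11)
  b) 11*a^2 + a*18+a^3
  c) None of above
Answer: b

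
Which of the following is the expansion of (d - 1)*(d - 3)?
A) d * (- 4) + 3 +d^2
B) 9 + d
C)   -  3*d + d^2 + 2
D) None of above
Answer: A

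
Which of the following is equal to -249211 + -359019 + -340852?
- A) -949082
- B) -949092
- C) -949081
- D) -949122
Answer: A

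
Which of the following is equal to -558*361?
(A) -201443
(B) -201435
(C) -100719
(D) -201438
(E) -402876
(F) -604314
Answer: D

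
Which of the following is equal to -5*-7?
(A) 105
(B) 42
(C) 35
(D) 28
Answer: C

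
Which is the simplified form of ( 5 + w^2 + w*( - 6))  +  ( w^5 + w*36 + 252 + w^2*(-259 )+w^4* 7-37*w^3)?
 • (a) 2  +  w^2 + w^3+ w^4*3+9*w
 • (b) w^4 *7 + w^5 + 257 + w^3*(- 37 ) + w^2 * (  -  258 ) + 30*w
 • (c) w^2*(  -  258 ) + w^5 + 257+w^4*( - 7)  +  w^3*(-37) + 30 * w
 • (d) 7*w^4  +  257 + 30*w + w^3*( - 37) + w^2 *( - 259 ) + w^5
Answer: b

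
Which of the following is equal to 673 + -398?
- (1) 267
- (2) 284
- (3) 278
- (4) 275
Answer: 4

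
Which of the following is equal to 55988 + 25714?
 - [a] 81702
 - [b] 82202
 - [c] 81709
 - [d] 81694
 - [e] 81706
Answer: a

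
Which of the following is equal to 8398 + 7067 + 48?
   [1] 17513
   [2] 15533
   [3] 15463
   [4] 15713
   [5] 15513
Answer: 5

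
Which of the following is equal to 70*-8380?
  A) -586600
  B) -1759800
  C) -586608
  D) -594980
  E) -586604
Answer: A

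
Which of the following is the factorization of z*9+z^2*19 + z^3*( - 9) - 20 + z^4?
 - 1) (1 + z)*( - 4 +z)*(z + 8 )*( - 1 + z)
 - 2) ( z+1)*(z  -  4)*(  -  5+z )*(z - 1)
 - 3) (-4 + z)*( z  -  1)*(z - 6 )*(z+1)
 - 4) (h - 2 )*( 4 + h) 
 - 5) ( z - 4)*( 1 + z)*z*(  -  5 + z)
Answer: 2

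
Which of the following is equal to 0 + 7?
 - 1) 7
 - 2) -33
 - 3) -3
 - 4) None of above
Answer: 1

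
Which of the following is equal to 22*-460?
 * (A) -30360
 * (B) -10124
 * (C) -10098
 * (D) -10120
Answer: D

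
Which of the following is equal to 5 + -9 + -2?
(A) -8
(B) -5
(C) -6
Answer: C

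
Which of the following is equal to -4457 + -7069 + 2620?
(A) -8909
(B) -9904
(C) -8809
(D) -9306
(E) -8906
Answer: E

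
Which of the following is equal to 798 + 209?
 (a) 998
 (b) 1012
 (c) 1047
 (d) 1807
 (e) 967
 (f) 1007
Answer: f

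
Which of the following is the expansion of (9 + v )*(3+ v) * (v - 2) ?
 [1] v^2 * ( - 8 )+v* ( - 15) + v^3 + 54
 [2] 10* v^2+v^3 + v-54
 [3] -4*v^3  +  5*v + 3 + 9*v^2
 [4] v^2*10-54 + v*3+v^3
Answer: 4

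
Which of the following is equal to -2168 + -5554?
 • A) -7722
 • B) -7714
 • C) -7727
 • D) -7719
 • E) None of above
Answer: A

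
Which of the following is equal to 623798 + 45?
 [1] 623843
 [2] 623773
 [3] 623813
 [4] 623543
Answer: 1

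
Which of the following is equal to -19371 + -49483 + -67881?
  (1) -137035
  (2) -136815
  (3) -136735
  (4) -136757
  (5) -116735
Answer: 3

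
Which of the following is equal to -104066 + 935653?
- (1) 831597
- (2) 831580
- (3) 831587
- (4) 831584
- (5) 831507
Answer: 3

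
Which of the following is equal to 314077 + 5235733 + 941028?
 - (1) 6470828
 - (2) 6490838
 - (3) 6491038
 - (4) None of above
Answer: 2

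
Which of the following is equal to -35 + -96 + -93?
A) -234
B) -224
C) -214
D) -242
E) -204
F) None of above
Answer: B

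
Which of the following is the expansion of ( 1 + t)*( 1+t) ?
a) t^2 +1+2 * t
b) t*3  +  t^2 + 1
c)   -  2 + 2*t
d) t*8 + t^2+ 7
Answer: a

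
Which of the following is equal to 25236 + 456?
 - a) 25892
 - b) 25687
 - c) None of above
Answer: c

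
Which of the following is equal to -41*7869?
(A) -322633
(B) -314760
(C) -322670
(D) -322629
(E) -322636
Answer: D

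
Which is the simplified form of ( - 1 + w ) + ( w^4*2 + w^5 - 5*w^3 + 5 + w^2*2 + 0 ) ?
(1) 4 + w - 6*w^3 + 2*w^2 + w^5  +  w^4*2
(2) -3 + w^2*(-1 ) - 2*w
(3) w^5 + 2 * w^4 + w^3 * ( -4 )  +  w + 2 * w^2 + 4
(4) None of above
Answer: 4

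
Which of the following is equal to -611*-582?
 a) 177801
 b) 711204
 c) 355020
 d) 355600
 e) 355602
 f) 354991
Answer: e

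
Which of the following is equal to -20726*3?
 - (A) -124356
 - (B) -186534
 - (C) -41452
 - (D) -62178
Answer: D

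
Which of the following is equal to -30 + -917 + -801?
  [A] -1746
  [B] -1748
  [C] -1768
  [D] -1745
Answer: B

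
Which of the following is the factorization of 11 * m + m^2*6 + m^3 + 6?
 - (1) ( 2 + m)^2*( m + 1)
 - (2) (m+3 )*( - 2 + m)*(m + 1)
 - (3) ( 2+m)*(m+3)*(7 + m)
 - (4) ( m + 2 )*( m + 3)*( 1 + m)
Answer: 4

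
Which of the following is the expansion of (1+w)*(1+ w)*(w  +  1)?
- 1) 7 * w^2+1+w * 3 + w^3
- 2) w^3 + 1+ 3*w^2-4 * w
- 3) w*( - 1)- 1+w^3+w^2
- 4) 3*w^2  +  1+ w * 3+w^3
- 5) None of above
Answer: 4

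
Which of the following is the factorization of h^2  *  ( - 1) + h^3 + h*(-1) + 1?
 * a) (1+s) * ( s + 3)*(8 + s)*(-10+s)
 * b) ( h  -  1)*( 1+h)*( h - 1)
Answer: b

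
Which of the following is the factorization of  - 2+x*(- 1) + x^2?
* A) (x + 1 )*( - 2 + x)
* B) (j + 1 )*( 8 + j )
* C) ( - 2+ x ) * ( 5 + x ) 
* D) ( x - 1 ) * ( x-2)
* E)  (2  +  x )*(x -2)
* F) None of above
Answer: A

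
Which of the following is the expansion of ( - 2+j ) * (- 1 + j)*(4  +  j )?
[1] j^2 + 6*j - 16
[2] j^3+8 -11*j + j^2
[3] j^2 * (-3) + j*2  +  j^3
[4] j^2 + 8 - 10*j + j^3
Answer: 4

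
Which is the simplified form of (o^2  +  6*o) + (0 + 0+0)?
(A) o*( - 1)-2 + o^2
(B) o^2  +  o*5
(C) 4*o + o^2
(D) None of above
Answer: D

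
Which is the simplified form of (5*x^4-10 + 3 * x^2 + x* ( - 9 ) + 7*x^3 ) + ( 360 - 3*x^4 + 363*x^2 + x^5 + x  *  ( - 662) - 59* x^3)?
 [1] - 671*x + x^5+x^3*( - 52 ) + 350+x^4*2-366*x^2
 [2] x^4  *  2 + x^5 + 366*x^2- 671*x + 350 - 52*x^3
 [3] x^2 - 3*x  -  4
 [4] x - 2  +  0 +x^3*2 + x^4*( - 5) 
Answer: 2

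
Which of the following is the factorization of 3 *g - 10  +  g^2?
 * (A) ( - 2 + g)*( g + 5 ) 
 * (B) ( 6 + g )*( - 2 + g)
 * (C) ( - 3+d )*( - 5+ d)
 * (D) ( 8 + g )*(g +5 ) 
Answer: A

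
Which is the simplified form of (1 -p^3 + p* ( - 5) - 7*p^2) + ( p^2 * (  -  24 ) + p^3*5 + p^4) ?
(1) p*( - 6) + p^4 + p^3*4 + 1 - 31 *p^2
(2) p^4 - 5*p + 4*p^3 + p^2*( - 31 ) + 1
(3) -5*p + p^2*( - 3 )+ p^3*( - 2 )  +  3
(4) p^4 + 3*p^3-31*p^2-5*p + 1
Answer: 2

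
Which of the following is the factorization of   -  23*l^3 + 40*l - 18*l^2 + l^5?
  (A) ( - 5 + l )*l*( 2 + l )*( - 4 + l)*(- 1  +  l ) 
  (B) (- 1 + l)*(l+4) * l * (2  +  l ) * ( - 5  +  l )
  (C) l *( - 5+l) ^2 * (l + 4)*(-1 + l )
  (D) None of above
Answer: B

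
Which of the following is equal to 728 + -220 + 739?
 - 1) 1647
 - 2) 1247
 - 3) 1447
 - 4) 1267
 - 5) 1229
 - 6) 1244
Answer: 2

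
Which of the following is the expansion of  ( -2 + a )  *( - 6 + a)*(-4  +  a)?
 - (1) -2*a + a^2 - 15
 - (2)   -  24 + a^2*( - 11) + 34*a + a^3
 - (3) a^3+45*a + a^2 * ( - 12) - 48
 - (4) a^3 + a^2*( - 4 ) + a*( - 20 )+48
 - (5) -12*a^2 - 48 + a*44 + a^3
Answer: 5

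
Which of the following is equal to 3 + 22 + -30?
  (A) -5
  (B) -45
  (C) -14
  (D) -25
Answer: A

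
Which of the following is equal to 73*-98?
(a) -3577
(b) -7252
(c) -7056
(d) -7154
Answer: d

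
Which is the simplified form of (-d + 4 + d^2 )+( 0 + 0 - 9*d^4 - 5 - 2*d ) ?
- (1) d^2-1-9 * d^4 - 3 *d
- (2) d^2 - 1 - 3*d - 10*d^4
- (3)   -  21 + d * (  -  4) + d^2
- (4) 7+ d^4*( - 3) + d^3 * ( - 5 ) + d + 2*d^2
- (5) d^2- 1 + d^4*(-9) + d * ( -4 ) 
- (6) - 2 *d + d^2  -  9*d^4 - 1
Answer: 1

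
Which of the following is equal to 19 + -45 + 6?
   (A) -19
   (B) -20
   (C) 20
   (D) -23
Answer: B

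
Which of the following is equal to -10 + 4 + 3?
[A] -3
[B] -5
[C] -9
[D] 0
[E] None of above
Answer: A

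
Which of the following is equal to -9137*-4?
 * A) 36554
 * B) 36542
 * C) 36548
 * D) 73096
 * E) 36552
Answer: C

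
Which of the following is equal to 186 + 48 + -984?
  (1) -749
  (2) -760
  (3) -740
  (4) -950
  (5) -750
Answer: 5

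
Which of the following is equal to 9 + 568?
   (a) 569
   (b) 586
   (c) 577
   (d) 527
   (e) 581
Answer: c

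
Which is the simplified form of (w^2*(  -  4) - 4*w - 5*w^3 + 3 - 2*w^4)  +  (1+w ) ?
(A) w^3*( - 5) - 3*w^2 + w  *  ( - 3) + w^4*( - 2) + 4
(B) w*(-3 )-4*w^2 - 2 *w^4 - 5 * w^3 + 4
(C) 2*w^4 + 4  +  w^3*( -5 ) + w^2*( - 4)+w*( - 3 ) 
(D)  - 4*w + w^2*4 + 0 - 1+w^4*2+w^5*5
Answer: B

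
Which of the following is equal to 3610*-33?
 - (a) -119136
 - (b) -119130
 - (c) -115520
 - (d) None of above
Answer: b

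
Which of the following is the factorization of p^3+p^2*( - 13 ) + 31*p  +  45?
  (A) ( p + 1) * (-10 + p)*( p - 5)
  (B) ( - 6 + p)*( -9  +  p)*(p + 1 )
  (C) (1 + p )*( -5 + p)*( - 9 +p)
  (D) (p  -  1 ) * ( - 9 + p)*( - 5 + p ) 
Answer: C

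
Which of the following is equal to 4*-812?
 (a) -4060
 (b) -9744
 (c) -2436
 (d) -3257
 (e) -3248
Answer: e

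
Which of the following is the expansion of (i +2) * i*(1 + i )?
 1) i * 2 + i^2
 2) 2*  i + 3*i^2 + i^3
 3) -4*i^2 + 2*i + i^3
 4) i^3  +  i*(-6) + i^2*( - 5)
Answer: 2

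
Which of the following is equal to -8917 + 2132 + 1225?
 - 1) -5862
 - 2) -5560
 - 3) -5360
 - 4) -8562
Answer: 2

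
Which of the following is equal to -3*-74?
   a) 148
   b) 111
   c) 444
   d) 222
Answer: d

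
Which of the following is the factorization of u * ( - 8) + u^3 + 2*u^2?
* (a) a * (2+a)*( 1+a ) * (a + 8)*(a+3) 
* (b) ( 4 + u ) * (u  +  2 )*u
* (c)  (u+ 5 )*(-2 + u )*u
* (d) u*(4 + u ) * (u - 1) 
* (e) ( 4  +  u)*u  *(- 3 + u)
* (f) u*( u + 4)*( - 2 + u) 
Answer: f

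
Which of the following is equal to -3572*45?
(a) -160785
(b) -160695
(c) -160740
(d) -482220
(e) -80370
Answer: c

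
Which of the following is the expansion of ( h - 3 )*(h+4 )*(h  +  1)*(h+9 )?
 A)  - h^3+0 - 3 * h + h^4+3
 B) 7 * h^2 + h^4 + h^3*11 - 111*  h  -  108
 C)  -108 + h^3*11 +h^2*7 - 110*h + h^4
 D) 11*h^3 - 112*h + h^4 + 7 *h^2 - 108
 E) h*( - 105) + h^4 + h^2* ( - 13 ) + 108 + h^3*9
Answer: B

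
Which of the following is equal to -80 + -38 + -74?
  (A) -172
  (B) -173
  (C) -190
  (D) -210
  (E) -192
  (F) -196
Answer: E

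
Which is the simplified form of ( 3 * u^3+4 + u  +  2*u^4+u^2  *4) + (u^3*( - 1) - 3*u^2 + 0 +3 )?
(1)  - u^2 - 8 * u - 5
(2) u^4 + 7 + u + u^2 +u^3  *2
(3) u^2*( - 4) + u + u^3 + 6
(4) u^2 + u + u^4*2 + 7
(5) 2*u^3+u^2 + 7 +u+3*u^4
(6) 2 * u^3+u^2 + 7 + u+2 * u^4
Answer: 6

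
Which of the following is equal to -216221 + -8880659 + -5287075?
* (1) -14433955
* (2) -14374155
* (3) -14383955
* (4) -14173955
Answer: 3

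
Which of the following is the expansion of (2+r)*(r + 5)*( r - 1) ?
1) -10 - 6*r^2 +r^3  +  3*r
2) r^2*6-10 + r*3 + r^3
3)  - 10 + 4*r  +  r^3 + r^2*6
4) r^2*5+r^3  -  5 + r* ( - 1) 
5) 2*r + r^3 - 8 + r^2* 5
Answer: 2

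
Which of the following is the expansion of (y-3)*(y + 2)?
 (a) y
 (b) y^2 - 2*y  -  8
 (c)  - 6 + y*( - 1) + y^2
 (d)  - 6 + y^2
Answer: c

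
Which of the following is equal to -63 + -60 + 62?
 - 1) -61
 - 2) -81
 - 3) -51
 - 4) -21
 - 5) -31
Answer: 1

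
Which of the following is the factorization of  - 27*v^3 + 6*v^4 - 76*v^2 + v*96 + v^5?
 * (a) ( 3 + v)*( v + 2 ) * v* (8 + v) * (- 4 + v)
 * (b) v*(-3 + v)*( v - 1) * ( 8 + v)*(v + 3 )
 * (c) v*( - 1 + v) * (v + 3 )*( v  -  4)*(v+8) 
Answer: c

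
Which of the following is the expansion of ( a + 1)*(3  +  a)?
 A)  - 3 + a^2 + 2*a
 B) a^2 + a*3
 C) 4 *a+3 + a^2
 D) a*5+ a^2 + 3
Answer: C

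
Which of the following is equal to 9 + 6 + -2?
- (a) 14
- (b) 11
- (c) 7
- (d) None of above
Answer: d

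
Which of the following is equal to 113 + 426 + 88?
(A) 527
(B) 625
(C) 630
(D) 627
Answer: D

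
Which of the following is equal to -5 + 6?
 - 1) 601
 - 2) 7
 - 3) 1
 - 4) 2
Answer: 3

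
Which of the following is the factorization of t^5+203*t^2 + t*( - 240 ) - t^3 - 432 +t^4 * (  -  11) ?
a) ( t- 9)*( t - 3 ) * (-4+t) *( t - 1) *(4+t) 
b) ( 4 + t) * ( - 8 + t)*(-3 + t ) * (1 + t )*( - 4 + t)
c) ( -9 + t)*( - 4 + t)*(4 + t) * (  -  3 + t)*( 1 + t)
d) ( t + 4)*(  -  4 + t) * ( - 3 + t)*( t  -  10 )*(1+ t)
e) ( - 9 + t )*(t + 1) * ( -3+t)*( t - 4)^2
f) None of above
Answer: c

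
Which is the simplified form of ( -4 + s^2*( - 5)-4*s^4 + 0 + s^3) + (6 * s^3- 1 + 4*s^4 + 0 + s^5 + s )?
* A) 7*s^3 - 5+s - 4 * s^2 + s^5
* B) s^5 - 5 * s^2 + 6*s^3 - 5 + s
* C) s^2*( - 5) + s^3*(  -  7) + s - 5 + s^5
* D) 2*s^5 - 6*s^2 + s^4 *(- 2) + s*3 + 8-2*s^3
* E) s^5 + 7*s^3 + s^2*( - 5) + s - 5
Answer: E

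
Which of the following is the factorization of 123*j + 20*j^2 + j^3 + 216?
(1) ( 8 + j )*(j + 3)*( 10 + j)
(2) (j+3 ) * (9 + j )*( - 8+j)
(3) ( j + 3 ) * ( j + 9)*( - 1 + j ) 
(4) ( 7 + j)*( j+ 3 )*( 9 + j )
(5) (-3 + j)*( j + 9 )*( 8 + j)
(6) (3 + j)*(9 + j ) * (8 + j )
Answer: 6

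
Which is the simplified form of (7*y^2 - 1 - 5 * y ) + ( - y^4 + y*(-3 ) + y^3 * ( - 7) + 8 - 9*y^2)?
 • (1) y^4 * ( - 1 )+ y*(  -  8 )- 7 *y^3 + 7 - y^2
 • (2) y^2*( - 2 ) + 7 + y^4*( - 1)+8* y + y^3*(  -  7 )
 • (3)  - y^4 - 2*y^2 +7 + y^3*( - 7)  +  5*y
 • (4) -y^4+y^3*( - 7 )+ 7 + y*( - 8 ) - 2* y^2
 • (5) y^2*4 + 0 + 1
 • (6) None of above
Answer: 4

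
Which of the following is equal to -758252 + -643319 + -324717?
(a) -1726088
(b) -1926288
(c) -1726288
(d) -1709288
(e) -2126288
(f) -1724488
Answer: c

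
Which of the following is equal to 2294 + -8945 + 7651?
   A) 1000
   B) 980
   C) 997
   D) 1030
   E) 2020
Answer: A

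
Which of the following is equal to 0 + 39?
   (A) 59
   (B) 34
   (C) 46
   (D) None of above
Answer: D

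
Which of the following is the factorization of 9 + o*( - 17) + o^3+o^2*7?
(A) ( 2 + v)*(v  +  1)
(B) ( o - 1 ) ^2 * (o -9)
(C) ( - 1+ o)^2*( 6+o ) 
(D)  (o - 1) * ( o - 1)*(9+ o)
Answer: D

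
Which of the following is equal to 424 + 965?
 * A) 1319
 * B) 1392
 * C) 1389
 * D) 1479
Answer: C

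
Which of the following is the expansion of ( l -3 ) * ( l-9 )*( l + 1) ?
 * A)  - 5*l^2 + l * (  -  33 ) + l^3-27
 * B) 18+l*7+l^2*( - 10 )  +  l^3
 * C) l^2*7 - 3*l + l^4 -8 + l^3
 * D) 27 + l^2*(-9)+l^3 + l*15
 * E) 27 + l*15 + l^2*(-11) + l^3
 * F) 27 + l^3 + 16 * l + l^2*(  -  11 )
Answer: E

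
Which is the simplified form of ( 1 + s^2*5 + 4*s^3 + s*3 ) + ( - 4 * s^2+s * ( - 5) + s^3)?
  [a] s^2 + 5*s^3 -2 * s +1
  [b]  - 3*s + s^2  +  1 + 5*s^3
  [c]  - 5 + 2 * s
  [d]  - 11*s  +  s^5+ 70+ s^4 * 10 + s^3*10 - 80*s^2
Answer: a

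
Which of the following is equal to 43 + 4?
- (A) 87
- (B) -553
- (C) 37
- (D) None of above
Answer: D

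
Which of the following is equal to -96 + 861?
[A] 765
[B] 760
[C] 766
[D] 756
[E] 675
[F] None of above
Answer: A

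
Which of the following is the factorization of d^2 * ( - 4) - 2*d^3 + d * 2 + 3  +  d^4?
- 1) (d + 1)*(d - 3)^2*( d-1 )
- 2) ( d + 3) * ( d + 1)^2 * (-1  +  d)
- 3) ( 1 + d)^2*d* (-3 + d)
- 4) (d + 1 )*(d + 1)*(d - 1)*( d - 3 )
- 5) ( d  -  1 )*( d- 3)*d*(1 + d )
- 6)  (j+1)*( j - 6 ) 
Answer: 4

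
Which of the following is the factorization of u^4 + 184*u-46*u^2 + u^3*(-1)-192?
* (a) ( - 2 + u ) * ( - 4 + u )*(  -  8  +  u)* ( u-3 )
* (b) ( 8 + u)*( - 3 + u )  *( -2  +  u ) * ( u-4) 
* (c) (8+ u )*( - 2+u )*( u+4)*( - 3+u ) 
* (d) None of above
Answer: b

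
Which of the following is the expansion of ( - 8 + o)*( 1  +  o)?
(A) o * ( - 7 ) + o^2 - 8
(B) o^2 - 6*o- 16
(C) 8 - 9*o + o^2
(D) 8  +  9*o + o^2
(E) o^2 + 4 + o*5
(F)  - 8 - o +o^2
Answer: A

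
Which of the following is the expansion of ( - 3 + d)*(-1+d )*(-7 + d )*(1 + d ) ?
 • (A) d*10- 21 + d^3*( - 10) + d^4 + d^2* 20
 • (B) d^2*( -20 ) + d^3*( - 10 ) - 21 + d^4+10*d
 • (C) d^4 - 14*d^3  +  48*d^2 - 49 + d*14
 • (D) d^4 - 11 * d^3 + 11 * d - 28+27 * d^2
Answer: A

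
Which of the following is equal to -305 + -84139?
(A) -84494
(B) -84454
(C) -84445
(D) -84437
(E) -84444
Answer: E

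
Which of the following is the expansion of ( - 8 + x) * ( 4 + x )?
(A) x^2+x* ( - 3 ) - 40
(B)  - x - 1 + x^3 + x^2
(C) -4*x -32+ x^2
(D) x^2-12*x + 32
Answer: C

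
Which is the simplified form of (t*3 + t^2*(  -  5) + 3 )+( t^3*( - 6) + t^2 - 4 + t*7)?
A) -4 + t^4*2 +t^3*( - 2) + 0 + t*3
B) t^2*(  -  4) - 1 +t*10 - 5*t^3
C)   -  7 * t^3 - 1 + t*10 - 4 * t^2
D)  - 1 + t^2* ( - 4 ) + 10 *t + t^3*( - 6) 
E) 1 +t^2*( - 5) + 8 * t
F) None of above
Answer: D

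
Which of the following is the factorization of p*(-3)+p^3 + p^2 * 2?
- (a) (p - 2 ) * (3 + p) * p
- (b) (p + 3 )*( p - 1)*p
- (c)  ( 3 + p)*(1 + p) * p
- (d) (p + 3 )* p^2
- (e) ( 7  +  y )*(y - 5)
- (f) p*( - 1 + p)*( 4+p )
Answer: b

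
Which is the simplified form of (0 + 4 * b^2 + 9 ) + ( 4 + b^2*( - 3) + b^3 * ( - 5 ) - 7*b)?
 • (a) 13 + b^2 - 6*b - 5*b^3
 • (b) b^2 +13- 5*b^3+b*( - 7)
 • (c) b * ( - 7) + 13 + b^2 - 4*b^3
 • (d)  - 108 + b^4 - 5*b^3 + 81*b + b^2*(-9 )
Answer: b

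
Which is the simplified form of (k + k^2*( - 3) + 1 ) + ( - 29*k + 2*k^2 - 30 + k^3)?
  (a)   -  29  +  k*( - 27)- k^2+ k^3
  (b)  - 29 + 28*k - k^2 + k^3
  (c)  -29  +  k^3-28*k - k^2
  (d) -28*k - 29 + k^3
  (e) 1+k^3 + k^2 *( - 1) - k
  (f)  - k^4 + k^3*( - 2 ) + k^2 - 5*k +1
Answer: c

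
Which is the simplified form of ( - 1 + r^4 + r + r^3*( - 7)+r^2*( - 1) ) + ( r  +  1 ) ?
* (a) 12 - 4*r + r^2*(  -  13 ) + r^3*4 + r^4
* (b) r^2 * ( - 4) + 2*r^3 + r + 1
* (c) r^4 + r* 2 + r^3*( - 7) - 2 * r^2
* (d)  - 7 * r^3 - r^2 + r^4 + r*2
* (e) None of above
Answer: d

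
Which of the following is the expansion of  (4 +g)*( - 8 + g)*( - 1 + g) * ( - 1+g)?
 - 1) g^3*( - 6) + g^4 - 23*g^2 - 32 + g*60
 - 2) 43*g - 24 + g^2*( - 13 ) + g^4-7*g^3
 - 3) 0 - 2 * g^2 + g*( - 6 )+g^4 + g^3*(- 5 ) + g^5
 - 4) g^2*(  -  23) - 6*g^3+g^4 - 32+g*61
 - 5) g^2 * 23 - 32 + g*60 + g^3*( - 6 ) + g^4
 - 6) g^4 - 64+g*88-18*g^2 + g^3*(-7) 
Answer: 1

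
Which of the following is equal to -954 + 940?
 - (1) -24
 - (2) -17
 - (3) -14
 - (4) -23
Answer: 3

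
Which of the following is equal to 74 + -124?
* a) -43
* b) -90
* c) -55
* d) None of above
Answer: d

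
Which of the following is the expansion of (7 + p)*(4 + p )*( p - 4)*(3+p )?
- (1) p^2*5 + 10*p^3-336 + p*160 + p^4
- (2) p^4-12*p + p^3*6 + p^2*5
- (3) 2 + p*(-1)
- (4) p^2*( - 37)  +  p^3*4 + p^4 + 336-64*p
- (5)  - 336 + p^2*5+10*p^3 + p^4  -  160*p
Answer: 5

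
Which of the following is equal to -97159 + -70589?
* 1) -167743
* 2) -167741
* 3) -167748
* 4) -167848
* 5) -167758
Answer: 3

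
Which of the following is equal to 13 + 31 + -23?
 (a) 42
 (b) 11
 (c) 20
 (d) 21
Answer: d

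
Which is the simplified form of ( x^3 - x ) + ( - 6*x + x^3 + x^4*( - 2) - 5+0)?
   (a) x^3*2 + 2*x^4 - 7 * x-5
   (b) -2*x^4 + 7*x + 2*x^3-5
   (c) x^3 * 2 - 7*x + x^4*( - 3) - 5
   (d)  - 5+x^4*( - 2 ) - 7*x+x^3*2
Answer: d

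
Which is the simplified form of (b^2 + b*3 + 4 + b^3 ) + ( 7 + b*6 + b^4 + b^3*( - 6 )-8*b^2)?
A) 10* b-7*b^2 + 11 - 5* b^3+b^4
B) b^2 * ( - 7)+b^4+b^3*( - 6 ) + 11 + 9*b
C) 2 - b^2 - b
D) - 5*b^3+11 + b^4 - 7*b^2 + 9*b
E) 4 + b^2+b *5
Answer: D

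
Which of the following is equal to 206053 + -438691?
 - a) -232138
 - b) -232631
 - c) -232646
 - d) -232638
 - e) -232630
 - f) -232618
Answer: d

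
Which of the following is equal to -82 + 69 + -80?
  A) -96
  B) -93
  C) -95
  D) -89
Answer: B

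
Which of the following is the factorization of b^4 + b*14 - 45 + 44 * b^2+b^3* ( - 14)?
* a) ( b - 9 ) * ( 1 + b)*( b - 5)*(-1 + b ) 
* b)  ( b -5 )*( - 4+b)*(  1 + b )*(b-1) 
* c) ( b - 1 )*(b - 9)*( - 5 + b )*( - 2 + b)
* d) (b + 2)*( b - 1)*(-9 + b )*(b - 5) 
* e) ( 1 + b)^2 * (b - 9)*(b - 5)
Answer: a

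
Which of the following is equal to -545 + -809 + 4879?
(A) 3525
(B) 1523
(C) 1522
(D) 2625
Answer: A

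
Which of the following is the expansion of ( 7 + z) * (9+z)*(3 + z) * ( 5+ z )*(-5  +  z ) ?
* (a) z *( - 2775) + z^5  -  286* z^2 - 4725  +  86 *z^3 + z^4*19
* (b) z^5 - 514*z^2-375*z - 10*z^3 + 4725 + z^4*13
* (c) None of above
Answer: a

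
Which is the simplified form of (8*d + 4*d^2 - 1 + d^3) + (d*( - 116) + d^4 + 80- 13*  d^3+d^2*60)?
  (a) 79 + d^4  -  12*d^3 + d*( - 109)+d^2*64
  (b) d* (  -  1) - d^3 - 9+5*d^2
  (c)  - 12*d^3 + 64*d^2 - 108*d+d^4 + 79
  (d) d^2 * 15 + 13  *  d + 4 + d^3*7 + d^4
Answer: c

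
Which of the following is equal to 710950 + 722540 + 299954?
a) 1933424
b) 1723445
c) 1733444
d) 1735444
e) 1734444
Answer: c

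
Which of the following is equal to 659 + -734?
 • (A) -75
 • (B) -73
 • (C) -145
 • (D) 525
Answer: A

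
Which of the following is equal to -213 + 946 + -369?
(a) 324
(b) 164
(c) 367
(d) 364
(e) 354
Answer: d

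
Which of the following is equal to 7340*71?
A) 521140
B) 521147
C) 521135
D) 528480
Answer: A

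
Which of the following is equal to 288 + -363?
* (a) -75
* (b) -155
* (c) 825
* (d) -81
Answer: a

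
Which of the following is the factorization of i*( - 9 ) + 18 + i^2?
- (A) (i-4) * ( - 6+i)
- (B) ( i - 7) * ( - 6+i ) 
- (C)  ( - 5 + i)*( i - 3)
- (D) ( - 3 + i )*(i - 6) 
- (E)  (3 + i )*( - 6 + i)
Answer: D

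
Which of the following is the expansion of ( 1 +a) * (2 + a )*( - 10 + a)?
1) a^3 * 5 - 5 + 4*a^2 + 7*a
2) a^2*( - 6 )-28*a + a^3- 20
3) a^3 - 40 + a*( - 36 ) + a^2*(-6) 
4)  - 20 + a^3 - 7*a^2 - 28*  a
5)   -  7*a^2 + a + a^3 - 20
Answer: 4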